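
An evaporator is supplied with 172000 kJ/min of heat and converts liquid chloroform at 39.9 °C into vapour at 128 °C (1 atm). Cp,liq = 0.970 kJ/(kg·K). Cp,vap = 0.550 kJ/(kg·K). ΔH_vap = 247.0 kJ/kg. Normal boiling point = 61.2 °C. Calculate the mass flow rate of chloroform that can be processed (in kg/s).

ṁ = 9.42 kg/s

Δh = 0.970×(61.2−39.9) + 247.0 + 0.550×(128−61.2) = 304.4 kJ/kg
Q = 172000 kJ/min = 2866.7 kJ/s = 2866.7 kJ/s
ṁ = Q/Δh = 2866.7 / 304.4 = 9.4174 kg/s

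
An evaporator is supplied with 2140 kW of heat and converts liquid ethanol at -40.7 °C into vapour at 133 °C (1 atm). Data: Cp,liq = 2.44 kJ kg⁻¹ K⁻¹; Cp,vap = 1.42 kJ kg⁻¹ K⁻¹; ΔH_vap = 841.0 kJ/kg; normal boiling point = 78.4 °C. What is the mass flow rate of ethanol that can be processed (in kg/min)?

Δh = 2.44×(78.4−-40.7) + 841.0 + 1.42×(133−78.4) = 1209.1 kJ/kg
Q = 2140 kW = 2140 kJ/s = 128400 kJ/min
ṁ = Q/Δh = 128400 / 1209.1 = 106.19 kg/min

ṁ = 106 kg/min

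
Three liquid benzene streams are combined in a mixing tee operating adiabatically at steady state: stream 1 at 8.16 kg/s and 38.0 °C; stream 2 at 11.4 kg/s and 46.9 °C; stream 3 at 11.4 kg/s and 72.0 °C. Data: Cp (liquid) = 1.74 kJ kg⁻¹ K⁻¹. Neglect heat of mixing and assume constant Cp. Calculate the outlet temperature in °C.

Adiabatic, steady state ⇒ Σ ṁᵢCp,ᵢ(T_out − Tᵢ) = 0
Σ ṁᵢCp,ᵢTᵢ = 8.16×1.74×38.0 + 11.4×1.74×46.9 + 11.4×1.74×72.0 = 2898
Σ ṁᵢCp,ᵢ = 8.16×1.74 + 11.4×1.74 + 11.4×1.74 = 53.87
T_out = 2898 / 53.87 = 53.797 °C

T_out = 53.8 °C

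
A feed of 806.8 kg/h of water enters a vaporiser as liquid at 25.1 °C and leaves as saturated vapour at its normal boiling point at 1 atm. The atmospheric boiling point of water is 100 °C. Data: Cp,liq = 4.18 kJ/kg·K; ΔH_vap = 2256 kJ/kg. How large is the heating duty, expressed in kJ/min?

Q = 34500 kJ/min

liquid 25.1→100 °C: 313.08 kJ/kg
vaporisation at 100 °C: 2256 kJ/kg
Δh = 313.08 + 2256 = 2569.1 kJ/kg
Q = ṁ·Δh = 806.8 kg/h × 2569.1 kJ/kg = 2.0727e+06 kJ/h
|Q| = 575.76 kW = 34546 kJ/min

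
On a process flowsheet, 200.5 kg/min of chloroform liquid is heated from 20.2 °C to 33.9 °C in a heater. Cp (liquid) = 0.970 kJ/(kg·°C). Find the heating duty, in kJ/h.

Q = 160000 kJ/h

Q = ṁ·Cp·ΔT = 200.5 × 0.970 × (33.9 − 20.2) = 2664.4 kJ/min
Converting: 2664.4 / 60 s = 44.407 kW
Heating duty = 159870 kJ/h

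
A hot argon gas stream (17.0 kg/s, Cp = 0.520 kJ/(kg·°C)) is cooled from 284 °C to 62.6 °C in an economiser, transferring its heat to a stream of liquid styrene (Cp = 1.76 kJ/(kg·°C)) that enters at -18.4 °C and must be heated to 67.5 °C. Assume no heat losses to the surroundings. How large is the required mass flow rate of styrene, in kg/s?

Heat released by hot stream: Q = 17.0 × 0.520 × (284 − 62.6) = 1957.2 kJ/s
Energy balance on cold side (adiabatic exchanger): Q = ṁ_c·Cp_c·(T_c,out − T_c,in)
ṁ_c = 1957.2 / [1.76 × (67.5 − -18.4)] = 12.946 kg/s

ṁ_c = 12.9 kg/s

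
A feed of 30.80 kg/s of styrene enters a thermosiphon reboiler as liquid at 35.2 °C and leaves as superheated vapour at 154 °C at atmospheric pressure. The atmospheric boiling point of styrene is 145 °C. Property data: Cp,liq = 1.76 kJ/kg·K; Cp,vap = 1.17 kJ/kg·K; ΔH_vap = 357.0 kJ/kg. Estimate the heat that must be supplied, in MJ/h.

liquid 35.2→145 °C: 193.25 kJ/kg
vaporisation at 145 °C: 357 kJ/kg
vapour 145→154 °C: 10.53 kJ/kg
Δh = 193.25 + 357 + 10.53 = 560.78 kJ/kg
Q = ṁ·Δh = 30.80 kg/s × 560.78 kJ/kg = 17272 kJ/s
|Q| = 17272 kW = 62179 MJ/h

Q = 62200 MJ/h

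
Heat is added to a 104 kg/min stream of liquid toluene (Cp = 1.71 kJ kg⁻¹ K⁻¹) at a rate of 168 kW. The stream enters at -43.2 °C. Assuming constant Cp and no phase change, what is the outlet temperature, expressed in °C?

T_out = 13.5 °C

Q = 168 kW = 10080 kJ/min
ΔT = Q/(ṁ·Cp) = 10080/(104×1.71) = 56.68 K
T_out = -43.2 + 56.68 = 13.48 °C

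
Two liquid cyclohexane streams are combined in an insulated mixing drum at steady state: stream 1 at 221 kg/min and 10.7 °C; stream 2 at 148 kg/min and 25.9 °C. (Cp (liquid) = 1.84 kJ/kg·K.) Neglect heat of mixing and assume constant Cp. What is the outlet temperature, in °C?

Energy balance with Q = 0: Σ ṁᵢCp,ᵢ(T_out − Tᵢ) = 0
T_out = Σ ṁᵢCp,ᵢTᵢ / Σ ṁᵢCp,ᵢ
      = 11404 / 678.96 = 16.796 °C

T_out = 16.8 °C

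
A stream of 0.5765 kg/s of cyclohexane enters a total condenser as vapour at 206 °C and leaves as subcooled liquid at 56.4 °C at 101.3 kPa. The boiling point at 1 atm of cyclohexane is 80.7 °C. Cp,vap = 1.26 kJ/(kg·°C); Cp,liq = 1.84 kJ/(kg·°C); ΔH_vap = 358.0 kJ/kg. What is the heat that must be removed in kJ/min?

Q_c = 19400 kJ/min

vapour 206→80.7 °C: -157.88 kJ/kg
condensation at 80.7 °C: -358 kJ/kg
liquid 80.7→56.4 °C: -44.712 kJ/kg
Δh = -157.88 + -358 + -44.712 = -560.59 kJ/kg
Q = ṁ·Δh = 0.5765 kg/s × -560.59 kJ/kg = -323.18 kJ/s
|Q| = 323.18 kW = 19391 kJ/min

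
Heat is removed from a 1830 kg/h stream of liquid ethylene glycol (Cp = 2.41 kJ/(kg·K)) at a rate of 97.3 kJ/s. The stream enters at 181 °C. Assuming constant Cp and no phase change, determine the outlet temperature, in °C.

Q = 97.3 kJ/s = 350280 kJ/h
ΔT = Q/(ṁ·Cp) = 350280/(1830×2.41) = 79.423 K
T_out = 181 − 79.423 = 101.58 °C

T_out = 102 °C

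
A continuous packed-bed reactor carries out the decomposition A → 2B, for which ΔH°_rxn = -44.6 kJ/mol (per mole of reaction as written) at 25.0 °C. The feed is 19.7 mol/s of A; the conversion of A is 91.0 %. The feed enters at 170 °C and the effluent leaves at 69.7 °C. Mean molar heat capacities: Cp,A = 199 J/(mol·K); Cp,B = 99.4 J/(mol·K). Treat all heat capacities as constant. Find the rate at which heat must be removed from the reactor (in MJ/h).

Extent of reaction ξ = 0.910 × 19.7 = 17.927 mol/s
Reaction term: ξ·ΔH°_rxn = 17.927 × -44.6 = -799.54 kJ/s
Sensible, feed 170→25 °C: -568.44 kJ/s
Outlet flows (mol/s): A 1.773, B 35.854
Sensible, products 25→69.7 °C: 175.08 kJ/s
Q = ΔH = -1192.9 kJ/s = -1192.9 kW
Heat removed = 4294.5 MJ/h

Q_out = 4290 MJ/h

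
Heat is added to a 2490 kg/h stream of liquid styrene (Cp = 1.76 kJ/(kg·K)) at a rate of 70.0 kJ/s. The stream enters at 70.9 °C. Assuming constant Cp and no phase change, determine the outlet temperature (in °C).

T_out = 128 °C

Q = 70.0 kJ/s = 252000 kJ/h
ΔT = Q/(ṁ·Cp) = 252000/(2490×1.76) = 57.503 K
T_out = 70.9 + 57.503 = 128.4 °C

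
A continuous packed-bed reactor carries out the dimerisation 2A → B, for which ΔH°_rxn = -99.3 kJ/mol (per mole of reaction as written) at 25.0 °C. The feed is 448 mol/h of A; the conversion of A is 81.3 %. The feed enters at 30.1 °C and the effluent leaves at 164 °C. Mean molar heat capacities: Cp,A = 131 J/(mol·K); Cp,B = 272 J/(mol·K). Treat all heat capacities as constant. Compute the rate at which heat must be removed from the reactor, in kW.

Extent of reaction ξ = 0.813 × 448 / 2 = 182.11 mol/h
Reaction term: ξ·ΔH°_rxn = 182.11 × -99.3 = -18084 kJ/h
Sensible, feed 30.1→25 °C: -299.31 kJ/h
Outlet flows (mol/h): A 83.776, B 182.11
Sensible, products 25→164 °C: 8410.8 kJ/h
Q = ΔH = -9972.3 kJ/h = -2.7701 kW
Heat removed = 2.7701 kW

Q_out = 2.77 kW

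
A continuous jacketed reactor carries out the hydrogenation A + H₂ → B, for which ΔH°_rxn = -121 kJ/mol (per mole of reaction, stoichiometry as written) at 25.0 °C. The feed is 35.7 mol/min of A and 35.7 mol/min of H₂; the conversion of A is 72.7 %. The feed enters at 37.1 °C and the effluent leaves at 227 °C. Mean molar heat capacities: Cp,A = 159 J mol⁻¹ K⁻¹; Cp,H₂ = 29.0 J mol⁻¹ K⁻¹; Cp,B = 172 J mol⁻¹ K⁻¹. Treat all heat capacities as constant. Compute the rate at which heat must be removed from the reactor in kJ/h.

Q_out = 117000 kJ/h

Extent of reaction ξ = 0.727 × 35.7 = 25.954 mol/min
Reaction term: ξ·ΔH°_rxn = 25.954 × -121 = -3140.4 kJ/min
Sensible, feed 37.1→25 °C: -81.21 kJ/min
Outlet flows (mol/min): A 9.7461, H₂ 9.7461, B 25.954
Sensible, products 25→227 °C: 1271.9 kJ/min
Q = ΔH = -1949.8 kJ/min = -32.496 kW
Heat removed = 116990 kJ/h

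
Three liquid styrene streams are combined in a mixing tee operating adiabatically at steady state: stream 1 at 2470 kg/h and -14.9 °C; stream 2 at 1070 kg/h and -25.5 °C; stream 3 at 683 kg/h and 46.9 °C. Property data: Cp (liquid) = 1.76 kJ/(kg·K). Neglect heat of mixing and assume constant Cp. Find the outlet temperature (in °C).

T_out = -7.59 °C

Adiabatic, steady state ⇒ Σ ṁᵢCp,ᵢ(T_out − Tᵢ) = 0
Σ ṁᵢCp,ᵢTᵢ = 2470×1.76×-14.9 + 1070×1.76×-25.5 + 683×1.76×46.9 = -56417
Σ ṁᵢCp,ᵢ = 2470×1.76 + 1070×1.76 + 683×1.76 = 7432.5
T_out = -56417 / 7432.5 = -7.5906 °C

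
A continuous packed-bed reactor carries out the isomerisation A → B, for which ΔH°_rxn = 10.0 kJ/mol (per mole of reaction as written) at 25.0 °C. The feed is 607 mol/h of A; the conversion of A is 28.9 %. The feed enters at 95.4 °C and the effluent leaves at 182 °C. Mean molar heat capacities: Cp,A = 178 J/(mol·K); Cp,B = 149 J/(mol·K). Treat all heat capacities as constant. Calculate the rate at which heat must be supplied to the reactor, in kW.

Q_in = 2.86 kW

Extent of reaction ξ = 0.289 × 607 = 175.42 mol/h
Reaction term: ξ·ΔH°_rxn = 175.42 × 10.0 = 1754.2 kJ/h
Sensible, feed 95.4→25 °C: -7606.4 kJ/h
Outlet flows (mol/h): A 431.58, B 175.42
Sensible, products 25→182 °C: 16165 kJ/h
Q = ΔH = 10312 kJ/h = 2.8645 kW
Heat supplied = 2.8645 kW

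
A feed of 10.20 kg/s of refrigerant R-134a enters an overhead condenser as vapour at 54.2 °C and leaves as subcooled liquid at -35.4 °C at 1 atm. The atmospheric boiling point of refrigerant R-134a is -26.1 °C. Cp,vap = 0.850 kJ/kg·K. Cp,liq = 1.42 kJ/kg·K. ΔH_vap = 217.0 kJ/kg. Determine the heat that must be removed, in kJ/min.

Q_c = 183000 kJ/min

vapour 54.2→-26.1 °C: -68.255 kJ/kg
condensation at -26.1 °C: -217 kJ/kg
liquid -26.1→-35.4 °C: -13.206 kJ/kg
Δh = -68.255 + -217 + -13.206 = -298.46 kJ/kg
Q = ṁ·Δh = 10.20 kg/s × -298.46 kJ/kg = -3044.3 kJ/s
|Q| = 3044.3 kW = 182660 kJ/min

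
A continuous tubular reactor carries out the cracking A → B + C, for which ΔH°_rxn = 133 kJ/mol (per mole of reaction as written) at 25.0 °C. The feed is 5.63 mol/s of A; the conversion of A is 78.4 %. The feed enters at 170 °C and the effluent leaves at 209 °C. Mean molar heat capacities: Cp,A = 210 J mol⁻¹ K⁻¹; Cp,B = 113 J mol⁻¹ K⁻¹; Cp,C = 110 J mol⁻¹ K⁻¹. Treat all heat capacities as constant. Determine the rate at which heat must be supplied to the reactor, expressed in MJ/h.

Q_in = 2320 MJ/h

Extent of reaction ξ = 0.784 × 5.63 = 4.4139 mol/s
Reaction term: ξ·ΔH°_rxn = 4.4139 × 133 = 587.05 kJ/s
Sensible, feed 170→25 °C: -171.43 kJ/s
Outlet flows (mol/s): A 1.2161, B 4.4139, C 4.4139
Sensible, products 25→209 °C: 228.1 kJ/s
Q = ΔH = 643.72 kJ/s = 643.72 kW
Heat supplied = 2317.4 MJ/h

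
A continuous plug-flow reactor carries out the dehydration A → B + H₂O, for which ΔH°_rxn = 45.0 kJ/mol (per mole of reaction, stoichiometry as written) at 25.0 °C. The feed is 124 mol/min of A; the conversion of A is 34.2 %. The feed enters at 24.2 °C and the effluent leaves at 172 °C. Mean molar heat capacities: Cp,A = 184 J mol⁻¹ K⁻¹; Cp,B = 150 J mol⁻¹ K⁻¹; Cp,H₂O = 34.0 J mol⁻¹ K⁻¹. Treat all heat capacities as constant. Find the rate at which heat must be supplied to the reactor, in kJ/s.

Extent of reaction ξ = 0.342 × 124 = 42.408 mol/min
Reaction term: ξ·ΔH°_rxn = 42.408 × 45.0 = 1908.4 kJ/min
Sensible, feed 24.2→25 °C: 18.253 kJ/min
Outlet flows (mol/min): A 81.592, B 42.408, H₂O 42.408
Sensible, products 25→172 °C: 3354 kJ/min
Q = ΔH = 5280.6 kJ/min = 88.009 kW
Heat supplied = 88.009 kJ/s

Q_in = 88.0 kJ/s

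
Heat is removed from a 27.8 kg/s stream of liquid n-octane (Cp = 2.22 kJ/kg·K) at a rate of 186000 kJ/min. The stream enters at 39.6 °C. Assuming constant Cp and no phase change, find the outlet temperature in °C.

T_out = -10.6 °C

Q = 186000 kJ/min = 3100 kJ/s
ΔT = Q/(ṁ·Cp) = 3100/(27.8×2.22) = 50.23 K
T_out = 39.6 − 50.23 = -10.63 °C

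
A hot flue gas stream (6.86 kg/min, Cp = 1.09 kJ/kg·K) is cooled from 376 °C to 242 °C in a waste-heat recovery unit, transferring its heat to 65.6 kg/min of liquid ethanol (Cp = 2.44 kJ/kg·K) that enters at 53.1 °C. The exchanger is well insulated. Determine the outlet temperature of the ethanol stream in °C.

T_c,out = 59.4 °C

Heat released by hot stream: Q = 6.86 × 1.09 × (376 − 242) = 1002 kJ/min
Energy balance on cold side (adiabatic exchanger): Q = ṁ_c·Cp_c·(T_c,out − T_c,in)
T_c,out = 53.1 + 1002/(65.6 × 2.44) = 59.36 °C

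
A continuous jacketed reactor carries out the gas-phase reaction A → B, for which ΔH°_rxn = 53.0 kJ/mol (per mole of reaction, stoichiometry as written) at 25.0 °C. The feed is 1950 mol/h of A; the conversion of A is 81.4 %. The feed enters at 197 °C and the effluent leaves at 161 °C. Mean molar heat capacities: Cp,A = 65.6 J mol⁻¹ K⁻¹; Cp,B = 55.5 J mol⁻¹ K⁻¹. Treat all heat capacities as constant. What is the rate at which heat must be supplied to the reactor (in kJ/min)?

Extent of reaction ξ = 0.814 × 1950 = 1587.3 mol/h
Reaction term: ξ·ΔH°_rxn = 1587.3 × 53.0 = 84127 kJ/h
Sensible, feed 197→25 °C: -22002 kJ/h
Outlet flows (mol/h): A 362.7, B 1587.3
Sensible, products 25→161 °C: 15217 kJ/h
Q = ΔH = 77341 kJ/h = 21.484 kW
Heat supplied = 1289 kJ/min

Q_in = 1290 kJ/min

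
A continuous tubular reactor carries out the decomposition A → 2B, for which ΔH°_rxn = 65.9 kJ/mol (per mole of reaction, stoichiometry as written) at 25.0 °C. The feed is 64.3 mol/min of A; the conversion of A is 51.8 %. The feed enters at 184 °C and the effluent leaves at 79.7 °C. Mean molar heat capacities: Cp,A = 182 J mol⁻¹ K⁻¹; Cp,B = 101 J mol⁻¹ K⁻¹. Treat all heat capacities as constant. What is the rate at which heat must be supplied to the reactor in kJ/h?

Extent of reaction ξ = 0.518 × 64.3 = 33.307 mol/min
Reaction term: ξ·ΔH°_rxn = 33.307 × 65.9 = 2195 kJ/min
Sensible, feed 184→25 °C: -1860.7 kJ/min
Outlet flows (mol/min): A 30.993, B 66.615
Sensible, products 25→79.7 °C: 676.57 kJ/min
Q = ΔH = 1010.8 kJ/min = 16.847 kW
Heat supplied = 60649 kJ/h

Q_in = 60600 kJ/h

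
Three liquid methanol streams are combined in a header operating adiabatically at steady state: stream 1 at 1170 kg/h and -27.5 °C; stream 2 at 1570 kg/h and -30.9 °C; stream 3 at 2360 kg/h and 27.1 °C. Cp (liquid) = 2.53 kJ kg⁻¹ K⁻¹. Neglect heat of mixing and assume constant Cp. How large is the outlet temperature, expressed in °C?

T_out = -3.28 °C

No heat crosses the boundary, so H_out = H_in.
T_out = Σ ṁᵢCp,ᵢTᵢ / Σ ṁᵢCp,ᵢ
      = -42332 / 12903 = -3.2808 °C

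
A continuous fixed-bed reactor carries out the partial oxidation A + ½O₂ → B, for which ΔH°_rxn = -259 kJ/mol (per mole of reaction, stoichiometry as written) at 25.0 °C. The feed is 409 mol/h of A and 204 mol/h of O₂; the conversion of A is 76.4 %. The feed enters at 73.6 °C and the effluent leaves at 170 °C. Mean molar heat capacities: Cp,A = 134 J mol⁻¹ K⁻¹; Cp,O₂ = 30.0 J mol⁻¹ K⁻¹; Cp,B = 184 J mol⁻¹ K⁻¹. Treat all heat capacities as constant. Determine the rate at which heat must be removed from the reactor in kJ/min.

Extent of reaction ξ = 0.764 × 409 = 312.48 mol/h
Reaction term: ξ·ΔH°_rxn = 312.48 × -259 = -80931 kJ/h
Sensible, feed 73.6→25 °C: -2961 kJ/h
Outlet flows (mol/h): A 96.524, O₂ 47.762, B 312.48
Sensible, products 25→170 °C: 10420 kJ/h
Q = ΔH = -73472 kJ/h = -20.409 kW
Heat removed = 1224.5 kJ/min

Q_out = 1220 kJ/min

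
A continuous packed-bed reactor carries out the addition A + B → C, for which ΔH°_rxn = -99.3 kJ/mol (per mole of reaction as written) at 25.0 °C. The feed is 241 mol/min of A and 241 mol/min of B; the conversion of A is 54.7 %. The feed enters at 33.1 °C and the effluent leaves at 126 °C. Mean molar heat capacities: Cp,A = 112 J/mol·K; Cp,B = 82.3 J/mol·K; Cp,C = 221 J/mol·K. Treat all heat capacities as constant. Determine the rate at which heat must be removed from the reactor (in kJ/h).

Extent of reaction ξ = 0.547 × 241 = 131.83 mol/min
Reaction term: ξ·ΔH°_rxn = 131.83 × -99.3 = -13090 kJ/min
Sensible, feed 33.1→25 °C: -379.29 kJ/min
Outlet flows (mol/min): A 109.17, B 109.17, C 131.83
Sensible, products 25→126 °C: 5085 kJ/min
Q = ΔH = -8384.8 kJ/min = -139.75 kW
Heat removed = 503090 kJ/h

Q_out = 503000 kJ/h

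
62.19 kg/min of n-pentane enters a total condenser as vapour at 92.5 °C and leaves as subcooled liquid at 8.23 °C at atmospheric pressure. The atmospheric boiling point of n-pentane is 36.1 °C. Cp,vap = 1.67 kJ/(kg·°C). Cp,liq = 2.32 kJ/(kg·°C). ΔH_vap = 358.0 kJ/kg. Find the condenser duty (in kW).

Q_c = 536 kW

vapour 92.5→36.1 °C: -94.188 kJ/kg
condensation at 36.1 °C: -358 kJ/kg
liquid 36.1→8.23 °C: -64.658 kJ/kg
Δh = -94.188 + -358 + -64.658 = -516.85 kJ/kg
Q = ṁ·Δh = 62.19 kg/min × -516.85 kJ/kg = -32143 kJ/min
|Q| = 535.71 kW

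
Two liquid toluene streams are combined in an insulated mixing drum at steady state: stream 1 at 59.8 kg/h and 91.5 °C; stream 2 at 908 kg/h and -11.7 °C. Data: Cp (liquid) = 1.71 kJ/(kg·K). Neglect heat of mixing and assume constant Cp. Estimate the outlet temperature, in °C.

Adiabatic, steady state ⇒ Σ ṁᵢCp,ᵢ(T_out − Tᵢ) = 0
Σ ṁᵢCp,ᵢTᵢ = 59.8×1.71×91.5 + 908×1.71×-11.7 = -8809.7
Σ ṁᵢCp,ᵢ = 59.8×1.71 + 908×1.71 = 1654.9
T_out = -8809.7 / 1654.9 = -5.3233 °C

T_out = -5.32 °C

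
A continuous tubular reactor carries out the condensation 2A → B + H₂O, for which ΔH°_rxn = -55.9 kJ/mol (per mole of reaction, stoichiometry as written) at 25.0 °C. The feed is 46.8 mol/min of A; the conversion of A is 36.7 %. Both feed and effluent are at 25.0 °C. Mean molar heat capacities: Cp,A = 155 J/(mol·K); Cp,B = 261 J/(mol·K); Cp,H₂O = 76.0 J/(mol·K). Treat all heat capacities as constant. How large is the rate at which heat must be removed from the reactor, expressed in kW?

Extent of reaction ξ = 0.367 × 46.8 / 2 = 8.5878 mol/min
Reaction term: ξ·ΔH°_rxn = 8.5878 × -55.9 = -480.06 kJ/min
Q = ΔH = -480.06 kJ/min = -8.001 kW
Heat removed = 8.001 kW

Q_out = 8.00 kW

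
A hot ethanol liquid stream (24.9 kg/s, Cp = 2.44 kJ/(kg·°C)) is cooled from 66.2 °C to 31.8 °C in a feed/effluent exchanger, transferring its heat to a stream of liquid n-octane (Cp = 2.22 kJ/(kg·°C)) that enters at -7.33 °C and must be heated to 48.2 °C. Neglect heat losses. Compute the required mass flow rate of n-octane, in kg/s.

ṁ_c = 17.0 kg/s

Heat released by hot stream: Q = 24.9 × 2.44 × (66.2 − 31.8) = 2090 kJ/s
Energy balance on cold side (adiabatic exchanger): Q = ṁ_c·Cp_c·(T_c,out − T_c,in)
ṁ_c = 2090 / [2.22 × (48.2 − -7.33)] = 16.954 kg/s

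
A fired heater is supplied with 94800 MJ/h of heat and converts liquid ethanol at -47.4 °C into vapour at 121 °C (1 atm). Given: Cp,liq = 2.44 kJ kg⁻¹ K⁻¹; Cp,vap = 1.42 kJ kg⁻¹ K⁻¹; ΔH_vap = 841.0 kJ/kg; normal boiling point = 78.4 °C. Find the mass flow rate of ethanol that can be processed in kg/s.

Δh = 2.44×(78.4−-47.4) + 841.0 + 1.42×(121−78.4) = 1208.4 kJ/kg
Q = 94800 MJ/h = 26333 kJ/s = 26333 kJ/s
ṁ = Q/Δh = 26333 / 1208.4 = 21.791 kg/s

ṁ = 21.8 kg/s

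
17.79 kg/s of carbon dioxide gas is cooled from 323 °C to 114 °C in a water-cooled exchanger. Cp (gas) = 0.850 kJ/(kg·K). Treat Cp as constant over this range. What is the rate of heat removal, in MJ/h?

Q = ṁ·Cp·ΔT = 17.79 × 0.850 × (114 − 323) = -3160.4 kJ/s
Cooling duty = 11377 MJ/h

Q_c = 11400 MJ/h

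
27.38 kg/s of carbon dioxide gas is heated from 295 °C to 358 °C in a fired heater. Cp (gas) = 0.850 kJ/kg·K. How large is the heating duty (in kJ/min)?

Q = 88000 kJ/min

Q = ṁ·Cp·ΔT = 27.38 × 0.850 × (358 − 295) = 1466.2 kJ/s
Heating duty = 87972 kJ/min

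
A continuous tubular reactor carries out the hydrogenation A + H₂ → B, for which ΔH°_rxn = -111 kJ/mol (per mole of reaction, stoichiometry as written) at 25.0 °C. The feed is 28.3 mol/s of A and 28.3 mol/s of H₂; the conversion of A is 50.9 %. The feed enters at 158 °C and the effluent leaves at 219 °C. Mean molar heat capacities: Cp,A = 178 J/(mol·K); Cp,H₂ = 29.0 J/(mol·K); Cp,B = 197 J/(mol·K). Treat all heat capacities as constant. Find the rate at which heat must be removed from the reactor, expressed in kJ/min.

Extent of reaction ξ = 0.509 × 28.3 = 14.405 mol/s
Reaction term: ξ·ΔH°_rxn = 14.405 × -111 = -1598.9 kJ/s
Sensible, feed 158→25 °C: -779.13 kJ/s
Outlet flows (mol/s): A 13.895, H₂ 13.895, B 14.405
Sensible, products 25→219 °C: 1108.5 kJ/s
Q = ΔH = -1269.5 kJ/s = -1269.5 kW
Heat removed = 76171 kJ/min

Q_out = 76200 kJ/min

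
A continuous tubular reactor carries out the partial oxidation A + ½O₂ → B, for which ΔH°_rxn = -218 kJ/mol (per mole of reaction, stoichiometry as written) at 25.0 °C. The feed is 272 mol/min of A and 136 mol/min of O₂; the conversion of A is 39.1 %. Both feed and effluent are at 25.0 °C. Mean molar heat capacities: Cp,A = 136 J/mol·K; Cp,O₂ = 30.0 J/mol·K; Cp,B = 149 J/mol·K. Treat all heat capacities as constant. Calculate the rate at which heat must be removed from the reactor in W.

Extent of reaction ξ = 0.391 × 272 = 106.35 mol/min
Reaction term: ξ·ΔH°_rxn = 106.35 × -218 = -23185 kJ/min
Q = ΔH = -23185 kJ/min = -386.41 kW
Heat removed = 386410 W

Q_out = 386000 W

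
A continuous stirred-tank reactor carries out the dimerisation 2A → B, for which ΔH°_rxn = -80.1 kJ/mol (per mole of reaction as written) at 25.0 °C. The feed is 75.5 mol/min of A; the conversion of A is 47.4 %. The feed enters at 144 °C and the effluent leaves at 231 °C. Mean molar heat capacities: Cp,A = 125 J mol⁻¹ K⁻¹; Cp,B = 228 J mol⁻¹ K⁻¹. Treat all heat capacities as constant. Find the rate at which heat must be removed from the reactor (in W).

Q_out = 11600 W

Extent of reaction ξ = 0.474 × 75.5 / 2 = 17.893 mol/min
Reaction term: ξ·ΔH°_rxn = 17.893 × -80.1 = -1433.3 kJ/min
Sensible, feed 144→25 °C: -1123.1 kJ/min
Outlet flows (mol/min): A 39.713, B 17.893
Sensible, products 25→231 °C: 1863 kJ/min
Q = ΔH = -693.3 kJ/min = -11.555 kW
Heat removed = 11555 W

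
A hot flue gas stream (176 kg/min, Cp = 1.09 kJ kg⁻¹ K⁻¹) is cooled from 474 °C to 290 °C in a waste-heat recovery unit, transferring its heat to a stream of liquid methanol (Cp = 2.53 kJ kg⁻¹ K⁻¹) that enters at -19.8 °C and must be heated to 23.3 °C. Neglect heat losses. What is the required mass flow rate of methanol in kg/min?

Heat released by hot stream: Q = 176 × 1.09 × (474 − 290) = 35299 kJ/min
Energy balance on cold side (adiabatic exchanger): Q = ṁ_c·Cp_c·(T_c,out − T_c,in)
ṁ_c = 35299 / [2.53 × (23.3 − -19.8)] = 323.71 kg/min

ṁ_c = 324 kg/min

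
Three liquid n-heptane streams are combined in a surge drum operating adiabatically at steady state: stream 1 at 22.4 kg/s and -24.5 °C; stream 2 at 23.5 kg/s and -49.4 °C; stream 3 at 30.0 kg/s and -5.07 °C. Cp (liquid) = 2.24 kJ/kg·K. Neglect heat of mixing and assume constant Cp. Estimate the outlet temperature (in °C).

No heat crosses the boundary, so H_out = H_in.
Σ ṁᵢCp,ᵢTᵢ = 22.4×2.24×-24.5 + 23.5×2.24×-49.4 + 30.0×2.24×-5.07 = -4170.4
Σ ṁᵢCp,ᵢ = 22.4×2.24 + 23.5×2.24 + 30.0×2.24 = 170.02
T_out = -4170.4 / 170.02 = -24.53 °C

T_out = -24.5 °C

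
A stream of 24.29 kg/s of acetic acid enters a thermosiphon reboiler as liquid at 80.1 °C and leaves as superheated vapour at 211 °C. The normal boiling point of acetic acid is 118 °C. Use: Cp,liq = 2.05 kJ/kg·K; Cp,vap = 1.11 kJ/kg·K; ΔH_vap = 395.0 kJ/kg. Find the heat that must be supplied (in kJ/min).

Q = 839000 kJ/min

liquid 80.1→118 °C: 77.695 kJ/kg
vaporisation at 118 °C: 395 kJ/kg
vapour 118→211 °C: 103.23 kJ/kg
Δh = 77.695 + 395 + 103.23 = 575.92 kJ/kg
Q = ṁ·Δh = 24.29 kg/s × 575.92 kJ/kg = 13989 kJ/s
|Q| = 13989 kW = 839350 kJ/min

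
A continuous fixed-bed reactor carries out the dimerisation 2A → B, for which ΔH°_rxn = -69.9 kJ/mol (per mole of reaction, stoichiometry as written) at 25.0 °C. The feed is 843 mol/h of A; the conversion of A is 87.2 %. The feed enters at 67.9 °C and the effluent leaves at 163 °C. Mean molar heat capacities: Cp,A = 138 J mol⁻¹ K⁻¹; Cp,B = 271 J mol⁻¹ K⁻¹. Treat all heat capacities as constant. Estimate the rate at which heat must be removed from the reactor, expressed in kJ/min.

Extent of reaction ξ = 0.872 × 843 / 2 = 367.55 mol/h
Reaction term: ξ·ΔH°_rxn = 367.55 × -69.9 = -25692 kJ/h
Sensible, feed 67.9→25 °C: -4990.7 kJ/h
Outlet flows (mol/h): A 107.9, B 367.55
Sensible, products 25→163 °C: 15800 kJ/h
Q = ΔH = -14882 kJ/h = -4.1338 kW
Heat removed = 248.03 kJ/min

Q_out = 248 kJ/min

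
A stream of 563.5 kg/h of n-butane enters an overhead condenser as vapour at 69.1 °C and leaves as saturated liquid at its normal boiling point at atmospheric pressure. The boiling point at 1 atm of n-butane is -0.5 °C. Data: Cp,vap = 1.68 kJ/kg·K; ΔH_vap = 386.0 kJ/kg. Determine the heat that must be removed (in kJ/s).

vapour 69.1→-0.5 °C: -116.93 kJ/kg
condensation at -0.5 °C: -386 kJ/kg
Δh = -116.93 + -386 = -502.93 kJ/kg
Q = ṁ·Δh = 563.5 kg/h × -502.93 kJ/kg = -283400 kJ/h
|Q| = 78.722 kW

Q_c = 78.7 kJ/s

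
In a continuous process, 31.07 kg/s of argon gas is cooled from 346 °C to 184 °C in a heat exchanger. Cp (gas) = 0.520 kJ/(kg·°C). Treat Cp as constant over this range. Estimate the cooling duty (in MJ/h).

Q = ṁ·Cp·ΔT = 31.07 × 0.520 × (184 − 346) = -2617.3 kJ/s
Cooling duty = 9422.4 MJ/h

Q_c = 9420 MJ/h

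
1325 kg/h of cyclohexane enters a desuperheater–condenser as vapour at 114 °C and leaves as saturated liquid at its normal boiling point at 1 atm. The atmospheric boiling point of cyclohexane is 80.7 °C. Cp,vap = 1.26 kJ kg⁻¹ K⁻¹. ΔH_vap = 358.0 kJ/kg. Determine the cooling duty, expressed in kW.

vapour 114→80.7 °C: -41.958 kJ/kg
condensation at 80.7 °C: -358 kJ/kg
Δh = -41.958 + -358 = -399.96 kJ/kg
Q = ṁ·Δh = 1325 kg/h × -399.96 kJ/kg = -529940 kJ/h
|Q| = 147.21 kW

Q_c = 147 kW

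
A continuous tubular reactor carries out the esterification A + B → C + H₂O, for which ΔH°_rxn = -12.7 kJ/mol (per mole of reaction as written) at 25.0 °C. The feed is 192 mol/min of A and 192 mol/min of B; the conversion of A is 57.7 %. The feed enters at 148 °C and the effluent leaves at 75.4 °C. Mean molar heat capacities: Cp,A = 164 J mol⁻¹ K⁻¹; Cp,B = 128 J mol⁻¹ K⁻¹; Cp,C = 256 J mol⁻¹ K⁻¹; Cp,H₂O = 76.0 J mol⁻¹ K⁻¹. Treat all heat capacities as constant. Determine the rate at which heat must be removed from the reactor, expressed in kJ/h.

Q_out = 315000 kJ/h

Extent of reaction ξ = 0.577 × 192 = 110.78 mol/min
Reaction term: ξ·ΔH°_rxn = 110.78 × -12.7 = -1407 kJ/min
Sensible, feed 148→25 °C: -6895.9 kJ/min
Outlet flows (mol/min): A 81.216, B 81.216, C 110.78, H₂O 110.78
Sensible, products 25→75.4 °C: 3049 kJ/min
Q = ΔH = -5253.9 kJ/min = -87.564 kW
Heat removed = 315230 kJ/h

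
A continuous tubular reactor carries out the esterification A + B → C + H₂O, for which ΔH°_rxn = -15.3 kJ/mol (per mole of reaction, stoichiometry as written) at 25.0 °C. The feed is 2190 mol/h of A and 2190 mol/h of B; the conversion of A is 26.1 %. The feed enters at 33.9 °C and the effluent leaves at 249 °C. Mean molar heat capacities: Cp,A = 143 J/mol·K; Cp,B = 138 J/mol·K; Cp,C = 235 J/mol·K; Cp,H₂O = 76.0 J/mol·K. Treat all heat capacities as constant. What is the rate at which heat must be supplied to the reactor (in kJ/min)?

Q_in = 2120 kJ/min

Extent of reaction ξ = 0.261 × 2190 = 571.59 mol/h
Reaction term: ξ·ΔH°_rxn = 571.59 × -15.3 = -8745.3 kJ/h
Sensible, feed 33.9→25 °C: -5477 kJ/h
Outlet flows (mol/h): A 1618.4, B 1618.4, C 571.59, H₂O 571.59
Sensible, products 25→249 °C: 141690 kJ/h
Q = ΔH = 127470 kJ/h = 35.407 kW
Heat supplied = 2124.4 kJ/min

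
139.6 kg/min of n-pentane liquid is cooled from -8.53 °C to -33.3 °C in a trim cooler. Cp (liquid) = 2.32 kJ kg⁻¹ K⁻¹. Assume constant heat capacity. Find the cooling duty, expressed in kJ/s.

Q_c = 134 kJ/s

Q = ṁ·Cp·ΔT = 139.6 × 2.32 × (-33.3 − -8.53) = -8022.3 kJ/min
Converting: 8022.3 / 60 s = 133.71 kW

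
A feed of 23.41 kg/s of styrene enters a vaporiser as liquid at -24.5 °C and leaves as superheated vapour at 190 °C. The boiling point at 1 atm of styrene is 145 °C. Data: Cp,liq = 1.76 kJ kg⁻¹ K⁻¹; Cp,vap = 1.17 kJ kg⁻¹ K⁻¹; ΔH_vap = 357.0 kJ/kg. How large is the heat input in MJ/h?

liquid -24.5→145 °C: 298.32 kJ/kg
vaporisation at 145 °C: 357 kJ/kg
vapour 145→190 °C: 52.65 kJ/kg
Δh = 298.32 + 357 + 52.65 = 707.97 kJ/kg
Q = ṁ·Δh = 23.41 kg/s × 707.97 kJ/kg = 16574 kJ/s
|Q| = 16574 kW = 59665 MJ/h

Q = 59700 MJ/h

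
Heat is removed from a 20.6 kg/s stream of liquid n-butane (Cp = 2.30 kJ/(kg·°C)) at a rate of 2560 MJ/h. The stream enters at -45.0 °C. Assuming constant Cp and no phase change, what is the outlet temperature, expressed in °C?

Q = 2560 MJ/h = 711.11 kJ/s
ΔT = Q/(ṁ·Cp) = 711.11/(20.6×2.30) = 15.009 K
T_out = -45.0 − 15.009 = -60.009 °C

T_out = -60.0 °C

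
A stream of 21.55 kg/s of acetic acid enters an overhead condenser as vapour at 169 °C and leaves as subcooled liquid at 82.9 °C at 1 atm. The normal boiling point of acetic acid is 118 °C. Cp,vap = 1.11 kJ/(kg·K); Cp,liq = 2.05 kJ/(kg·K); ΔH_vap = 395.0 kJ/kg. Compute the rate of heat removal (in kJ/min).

Q_c = 677000 kJ/min

vapour 169→118 °C: -56.61 kJ/kg
condensation at 118 °C: -395 kJ/kg
liquid 118→82.9 °C: -71.955 kJ/kg
Δh = -56.61 + -395 + -71.955 = -523.56 kJ/kg
Q = ṁ·Δh = 21.55 kg/s × -523.56 kJ/kg = -11283 kJ/s
|Q| = 11283 kW = 676970 kJ/min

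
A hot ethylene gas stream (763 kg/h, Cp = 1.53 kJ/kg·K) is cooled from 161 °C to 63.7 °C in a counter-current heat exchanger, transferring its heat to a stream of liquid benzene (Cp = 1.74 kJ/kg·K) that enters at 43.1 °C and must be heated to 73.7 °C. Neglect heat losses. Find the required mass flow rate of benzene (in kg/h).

Heat released by hot stream: Q = 763 × 1.53 × (161 − 63.7) = 113590 kJ/h
Energy balance on cold side (adiabatic exchanger): Q = ṁ_c·Cp_c·(T_c,out − T_c,in)
ṁ_c = 113590 / [1.74 × (73.7 − 43.1)] = 2133.3 kg/h

ṁ_c = 2130 kg/h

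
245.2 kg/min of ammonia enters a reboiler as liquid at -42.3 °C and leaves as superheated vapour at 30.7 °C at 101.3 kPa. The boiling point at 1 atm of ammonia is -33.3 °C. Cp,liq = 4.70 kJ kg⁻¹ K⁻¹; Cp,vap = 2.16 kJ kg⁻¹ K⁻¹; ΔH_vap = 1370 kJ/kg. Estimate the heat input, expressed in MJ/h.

Q = 22800 MJ/h

liquid -42.3→-33.3 °C: 42.3 kJ/kg
vaporisation at -33.3 °C: 1370 kJ/kg
vapour -33.3→30.7 °C: 138.24 kJ/kg
Δh = 42.3 + 1370 + 138.24 = 1550.5 kJ/kg
Q = ṁ·Δh = 245.2 kg/min × 1550.5 kJ/kg = 380190 kJ/min
|Q| = 6336.5 kW = 22812 MJ/h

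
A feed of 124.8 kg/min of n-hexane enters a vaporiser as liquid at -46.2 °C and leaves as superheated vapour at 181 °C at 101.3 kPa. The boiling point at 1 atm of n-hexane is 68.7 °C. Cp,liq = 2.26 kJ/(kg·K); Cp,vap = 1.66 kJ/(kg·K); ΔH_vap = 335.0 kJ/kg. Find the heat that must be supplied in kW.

Q = 1620 kW

liquid -46.2→68.7 °C: 259.67 kJ/kg
vaporisation at 68.7 °C: 335 kJ/kg
vapour 68.7→181 °C: 186.42 kJ/kg
Δh = 259.67 + 335 + 186.42 = 781.09 kJ/kg
Q = ṁ·Δh = 124.8 kg/min × 781.09 kJ/kg = 97480 kJ/min
|Q| = 1624.7 kW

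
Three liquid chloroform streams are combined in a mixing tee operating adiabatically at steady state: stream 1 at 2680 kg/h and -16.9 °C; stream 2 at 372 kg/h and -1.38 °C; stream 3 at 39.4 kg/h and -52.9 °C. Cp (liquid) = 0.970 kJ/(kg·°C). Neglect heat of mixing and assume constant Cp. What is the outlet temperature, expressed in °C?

Adiabatic, steady state ⇒ Σ ṁᵢCp,ᵢ(T_out − Tᵢ) = 0
Σ ṁᵢCp,ᵢTᵢ = 2680×0.970×-16.9 + 372×0.970×-1.38 + 39.4×0.970×-52.9 = -46453
Σ ṁᵢCp,ᵢ = 2680×0.970 + 372×0.970 + 39.4×0.970 = 2998.7
T_out = -46453 / 2998.7 = -15.491 °C

T_out = -15.5 °C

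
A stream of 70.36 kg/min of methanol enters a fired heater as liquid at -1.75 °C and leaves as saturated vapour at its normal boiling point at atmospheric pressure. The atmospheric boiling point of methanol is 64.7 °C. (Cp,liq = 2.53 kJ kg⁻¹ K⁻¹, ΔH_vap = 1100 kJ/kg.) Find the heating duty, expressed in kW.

liquid -1.75→64.7 °C: 168.12 kJ/kg
vaporisation at 64.7 °C: 1100 kJ/kg
Δh = 168.12 + 1100 = 1268.1 kJ/kg
Q = ṁ·Δh = 70.36 kg/min × 1268.1 kJ/kg = 89225 kJ/min
|Q| = 1487.1 kW

Q = 1490 kW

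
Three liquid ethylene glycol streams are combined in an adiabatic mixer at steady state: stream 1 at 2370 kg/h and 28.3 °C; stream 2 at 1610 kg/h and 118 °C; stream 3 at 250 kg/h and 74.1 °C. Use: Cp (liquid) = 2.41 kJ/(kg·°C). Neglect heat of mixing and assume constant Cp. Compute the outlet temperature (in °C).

T_out = 65.1 °C

No heat crosses the boundary, so H_out = H_in.
Σ ṁᵢCp,ᵢTᵢ = 2370×2.41×28.3 + 1610×2.41×118 + 250×2.41×74.1 = 664140
Σ ṁᵢCp,ᵢ = 2370×2.41 + 1610×2.41 + 250×2.41 = 10194
T_out = 664140 / 10194 = 65.148 °C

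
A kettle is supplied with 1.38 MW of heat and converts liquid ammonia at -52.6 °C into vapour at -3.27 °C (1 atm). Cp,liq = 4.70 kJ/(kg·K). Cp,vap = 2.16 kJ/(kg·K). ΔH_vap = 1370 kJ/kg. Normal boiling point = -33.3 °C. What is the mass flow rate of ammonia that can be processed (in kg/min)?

Δh = 4.70×(-33.3−-52.6) + 1370 + 2.16×(-3.27−-33.3) = 1525.6 kJ/kg
Q = 1.38 MW = 1380 kJ/s = 82800 kJ/min
ṁ = Q/Δh = 82800 / 1525.6 = 54.275 kg/min

ṁ = 54.3 kg/min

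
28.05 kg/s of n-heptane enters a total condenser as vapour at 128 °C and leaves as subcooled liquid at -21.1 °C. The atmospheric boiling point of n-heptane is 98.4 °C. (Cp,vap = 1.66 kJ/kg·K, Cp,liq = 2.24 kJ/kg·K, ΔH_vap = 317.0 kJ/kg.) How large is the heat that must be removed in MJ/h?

vapour 128→98.4 °C: -49.136 kJ/kg
condensation at 98.4 °C: -317 kJ/kg
liquid 98.4→-21.1 °C: -267.68 kJ/kg
Δh = -49.136 + -317 + -267.68 = -633.82 kJ/kg
Q = ṁ·Δh = 28.05 kg/s × -633.82 kJ/kg = -17779 kJ/s
|Q| = 17779 kW = 64003 MJ/h

Q_c = 64000 MJ/h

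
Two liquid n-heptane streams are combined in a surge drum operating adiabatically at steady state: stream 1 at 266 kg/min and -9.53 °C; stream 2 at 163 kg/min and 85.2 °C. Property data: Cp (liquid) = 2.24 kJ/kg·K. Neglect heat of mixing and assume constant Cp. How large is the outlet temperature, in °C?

Energy balance with Q = 0: Σ ṁᵢCp,ᵢ(T_out − Tᵢ) = 0
Σ ṁᵢCp,ᵢTᵢ = 266×2.24×-9.53 + 163×2.24×85.2 = 25430
Σ ṁᵢCp,ᵢ = 266×2.24 + 163×2.24 = 960.96
T_out = 25430 / 960.96 = 26.463 °C

T_out = 26.5 °C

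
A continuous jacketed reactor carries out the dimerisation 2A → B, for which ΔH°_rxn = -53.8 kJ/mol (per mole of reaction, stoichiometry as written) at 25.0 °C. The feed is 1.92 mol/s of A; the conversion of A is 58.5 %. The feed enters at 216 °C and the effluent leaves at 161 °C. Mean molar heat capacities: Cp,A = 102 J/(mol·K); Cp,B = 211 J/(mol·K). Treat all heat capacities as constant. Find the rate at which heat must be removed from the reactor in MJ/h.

Q_out = 146 MJ/h

Extent of reaction ξ = 0.585 × 1.92 / 2 = 0.5616 mol/s
Reaction term: ξ·ΔH°_rxn = 0.5616 × -53.8 = -30.214 kJ/s
Sensible, feed 216→25 °C: -37.405 kJ/s
Outlet flows (mol/s): A 0.7968, B 0.5616
Sensible, products 25→161 °C: 27.169 kJ/s
Q = ΔH = -40.451 kJ/s = -40.451 kW
Heat removed = 145.62 MJ/h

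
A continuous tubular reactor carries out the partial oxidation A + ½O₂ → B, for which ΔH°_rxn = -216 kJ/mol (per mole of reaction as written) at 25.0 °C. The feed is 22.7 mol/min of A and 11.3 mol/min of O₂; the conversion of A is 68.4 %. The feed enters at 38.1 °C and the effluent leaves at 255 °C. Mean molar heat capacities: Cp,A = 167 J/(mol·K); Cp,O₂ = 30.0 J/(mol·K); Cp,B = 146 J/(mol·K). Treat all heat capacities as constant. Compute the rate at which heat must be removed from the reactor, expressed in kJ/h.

Q_out = 155000 kJ/h

Extent of reaction ξ = 0.684 × 22.7 = 15.527 mol/min
Reaction term: ξ·ΔH°_rxn = 15.527 × -216 = -3353.8 kJ/min
Sensible, feed 38.1→25 °C: -54.102 kJ/min
Outlet flows (mol/min): A 7.1732, O₂ 3.5366, B 15.527
Sensible, products 25→255 °C: 821.32 kJ/min
Q = ΔH = -2586.6 kJ/min = -43.11 kW
Heat removed = 155190 kJ/h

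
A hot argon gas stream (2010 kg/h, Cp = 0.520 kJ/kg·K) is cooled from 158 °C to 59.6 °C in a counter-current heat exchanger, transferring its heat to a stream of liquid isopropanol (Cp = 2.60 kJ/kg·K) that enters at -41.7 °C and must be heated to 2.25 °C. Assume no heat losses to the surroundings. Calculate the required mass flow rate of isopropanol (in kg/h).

Heat released by hot stream: Q = 2010 × 0.520 × (158 − 59.6) = 102850 kJ/h
Energy balance on cold side (adiabatic exchanger): Q = ṁ_c·Cp_c·(T_c,out − T_c,in)
ṁ_c = 102850 / [2.60 × (2.25 − -41.7)] = 900.04 kg/h

ṁ_c = 900 kg/h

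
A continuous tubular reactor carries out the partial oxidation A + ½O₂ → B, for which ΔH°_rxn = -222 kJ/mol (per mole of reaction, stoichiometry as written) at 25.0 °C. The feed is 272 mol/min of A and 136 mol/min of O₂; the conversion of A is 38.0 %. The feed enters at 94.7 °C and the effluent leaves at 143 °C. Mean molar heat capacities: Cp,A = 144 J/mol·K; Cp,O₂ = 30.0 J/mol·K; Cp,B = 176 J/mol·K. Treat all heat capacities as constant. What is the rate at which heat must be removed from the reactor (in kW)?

Q_out = 344 kW

Extent of reaction ξ = 0.380 × 272 = 103.36 mol/min
Reaction term: ξ·ΔH°_rxn = 103.36 × -222 = -22946 kJ/min
Sensible, feed 94.7→25 °C: -3014.4 kJ/min
Outlet flows (mol/min): A 168.64, O₂ 84.32, B 103.36
Sensible, products 25→143 °C: 5310.6 kJ/min
Q = ΔH = -20650 kJ/min = -344.16 kW
Heat removed = 344.16 kW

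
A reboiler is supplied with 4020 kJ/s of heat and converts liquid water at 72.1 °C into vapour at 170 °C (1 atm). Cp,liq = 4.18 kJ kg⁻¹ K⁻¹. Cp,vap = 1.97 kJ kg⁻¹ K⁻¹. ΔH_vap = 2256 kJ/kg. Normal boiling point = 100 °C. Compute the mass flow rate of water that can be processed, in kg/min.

ṁ = 96.1 kg/min

Δh = 4.18×(100−72.1) + 2256 + 1.97×(170−100) = 2510.5 kJ/kg
Q = 4020 kJ/s = 4020 kJ/s = 241200 kJ/min
ṁ = Q/Δh = 241200 / 2510.5 = 96.076 kg/min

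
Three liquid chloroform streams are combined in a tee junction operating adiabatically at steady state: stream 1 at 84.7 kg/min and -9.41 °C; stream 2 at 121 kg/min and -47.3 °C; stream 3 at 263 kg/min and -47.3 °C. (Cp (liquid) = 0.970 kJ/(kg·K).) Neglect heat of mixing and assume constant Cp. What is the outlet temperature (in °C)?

Adiabatic, steady state ⇒ Σ ṁᵢCp,ᵢ(T_out − Tᵢ) = 0
T_out = Σ ṁᵢCp,ᵢTᵢ / Σ ṁᵢCp,ᵢ
      = -18391 / 454.64 = -40.453 °C

T_out = -40.5 °C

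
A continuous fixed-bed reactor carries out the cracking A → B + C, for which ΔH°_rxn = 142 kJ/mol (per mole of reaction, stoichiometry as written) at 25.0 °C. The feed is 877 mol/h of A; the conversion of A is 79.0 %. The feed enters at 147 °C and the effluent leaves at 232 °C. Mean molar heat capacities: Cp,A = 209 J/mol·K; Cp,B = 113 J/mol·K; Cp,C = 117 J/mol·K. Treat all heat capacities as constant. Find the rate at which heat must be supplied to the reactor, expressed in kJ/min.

Q_in = 1950 kJ/min

Extent of reaction ξ = 0.790 × 877 = 692.83 mol/h
Reaction term: ξ·ΔH°_rxn = 692.83 × 142 = 98382 kJ/h
Sensible, feed 147→25 °C: -22362 kJ/h
Outlet flows (mol/h): A 184.17, B 692.83, C 692.83
Sensible, products 25→232 °C: 40953 kJ/h
Q = ΔH = 116970 kJ/h = 32.493 kW
Heat supplied = 1949.6 kJ/min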